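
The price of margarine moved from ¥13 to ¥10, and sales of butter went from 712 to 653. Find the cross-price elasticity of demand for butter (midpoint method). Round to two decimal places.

ΔQ_x = 653 − 712 = -59; ΔP_y = 10 − 13 = -3.
Midpoints: P̄_y = 11.50, Q̄_x = 682.5.
ε_xy = (ΔQ_x/ΔP_y)(P̄_y/Q̄_x) = (-59/-3)(11.50/682.5).
ε_xy > 0, so the goods are substitutes.

0.33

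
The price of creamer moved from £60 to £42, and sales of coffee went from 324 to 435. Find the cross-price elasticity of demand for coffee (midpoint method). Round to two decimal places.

-0.83

ΔQ_x = 435 − 324 = 111; ΔP_y = 42 − 60 = -18.
Midpoints: P̄_y = 51.00, Q̄_x = 379.5.
ε_xy = (ΔQ_x/ΔP_y)(P̄_y/Q̄_x) = (111/-18)(51.00/379.5).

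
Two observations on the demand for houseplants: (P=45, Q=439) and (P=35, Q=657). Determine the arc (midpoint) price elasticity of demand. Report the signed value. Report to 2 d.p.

ΔQ = 657 − 439 = 218; ΔP = 35 − 45 = -10.
Midpoints: P̄ = 40.00, Q̄ = 548.0.
ε = (ΔQ/ΔP)(P̄/Q̄) = (218/-10)(40.00/548.0).

-1.59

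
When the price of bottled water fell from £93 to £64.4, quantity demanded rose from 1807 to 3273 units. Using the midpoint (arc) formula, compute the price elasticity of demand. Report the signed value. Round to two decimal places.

ΔQ = 3273 − 1807 = 1466; ΔP = 64.4 − 93 = -28.6.
Midpoints: P̄ = 78.70, Q̄ = 2540.0.
ε = (ΔQ/ΔP)(P̄/Q̄) = (1466/-28.6)(78.70/2540.0).

-1.59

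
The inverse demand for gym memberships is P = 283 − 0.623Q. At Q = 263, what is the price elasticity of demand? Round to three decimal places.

-0.727

At Q = 263, P = 283 − 0.623(263) = 119.15.
dP/dQ = −0.623, so dQ/dP = 1/(−0.623) = -1.605.
ε = (dQ/dP)(P/Q) = (-1.605)(119.15/263).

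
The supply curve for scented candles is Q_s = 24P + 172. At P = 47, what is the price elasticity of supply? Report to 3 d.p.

At P = 47, Q_s = 1300.
dQ_s/dP = 24.
ε_s = (dQ_s/dP)(P/Q_s) = (24)(47/1300).

0.868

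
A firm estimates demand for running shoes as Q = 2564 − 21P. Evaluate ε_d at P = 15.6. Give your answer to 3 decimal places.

-0.146

At P = 15.6, Q = 2236.400.
dQ/dP = −21.
ε = (dQ/dP)(P/Q) = (-21)(15.6/2236.400).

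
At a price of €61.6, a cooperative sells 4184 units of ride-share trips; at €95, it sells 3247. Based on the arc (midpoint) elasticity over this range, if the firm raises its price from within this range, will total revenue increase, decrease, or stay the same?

increase

Arc ε = (-937/33.4)(78.30/3715.5) ≈ -0.591.
|ε| = 0.59 < 1, so demand is inelastic. A price rise therefore raises total revenue.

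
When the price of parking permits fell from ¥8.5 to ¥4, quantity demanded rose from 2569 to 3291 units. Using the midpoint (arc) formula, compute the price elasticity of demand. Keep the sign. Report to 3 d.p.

-0.342

ΔQ = 3291 − 2569 = 722; ΔP = 4 − 8.5 = -4.5.
Midpoints: P̄ = 6.25, Q̄ = 2930.0.
ε = (ΔQ/ΔP)(P̄/Q̄) = (722/-4.5)(6.25/2930.0).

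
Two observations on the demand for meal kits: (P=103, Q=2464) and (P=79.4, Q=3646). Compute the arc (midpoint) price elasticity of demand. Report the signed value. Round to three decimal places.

-1.495

ΔQ = 3646 − 2464 = 1182; ΔP = 79.4 − 103 = -23.6.
Midpoints: P̄ = 91.20, Q̄ = 3055.0.
ε = (ΔQ/ΔP)(P̄/Q̄) = (1182/-23.6)(91.20/3055.0).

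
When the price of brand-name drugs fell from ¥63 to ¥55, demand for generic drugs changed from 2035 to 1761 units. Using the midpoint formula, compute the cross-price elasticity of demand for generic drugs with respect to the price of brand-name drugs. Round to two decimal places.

1.06

ΔQ_x = 1761 − 2035 = -274; ΔP_y = 55 − 63 = -8.
Midpoints: P̄_y = 59.00, Q̄_x = 1898.0.
ε_xy = (ΔQ_x/ΔP_y)(P̄_y/Q̄_x) = (-274/-8)(59.00/1898.0).
ε_xy > 0, so the goods are substitutes.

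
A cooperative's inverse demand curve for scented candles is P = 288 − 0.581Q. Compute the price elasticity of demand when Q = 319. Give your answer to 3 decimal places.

-0.554

At Q = 319, P = 288 − 0.581(319) = 102.66.
dP/dQ = −0.581, so dQ/dP = 1/(−0.581) = -1.721.
ε = (dQ/dP)(P/Q) = (-1.721)(102.66/319).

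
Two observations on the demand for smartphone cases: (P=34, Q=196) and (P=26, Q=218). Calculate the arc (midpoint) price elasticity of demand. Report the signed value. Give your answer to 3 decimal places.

ΔQ = 218 − 196 = 22; ΔP = 26 − 34 = -8.
Midpoints: P̄ = 30.00, Q̄ = 207.0.
ε = (ΔQ/ΔP)(P̄/Q̄) = (22/-8)(30.00/207.0).

-0.399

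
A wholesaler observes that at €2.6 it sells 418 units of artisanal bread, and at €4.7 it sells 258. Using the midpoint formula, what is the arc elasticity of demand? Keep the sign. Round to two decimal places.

-0.82

ΔQ = 258 − 418 = -160; ΔP = 4.7 − 2.6 = 2.1.
Midpoints: P̄ = 3.65, Q̄ = 338.0.
ε = (ΔQ/ΔP)(P̄/Q̄) = (-160/2.1)(3.65/338.0).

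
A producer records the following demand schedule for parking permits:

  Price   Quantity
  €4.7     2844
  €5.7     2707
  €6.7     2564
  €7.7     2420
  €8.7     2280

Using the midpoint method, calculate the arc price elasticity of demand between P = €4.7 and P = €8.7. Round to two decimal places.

At P = 4.7, Q = 2844; at P = 8.7, Q = 2280.
ΔQ = -564, ΔP = 4.0. Midpoints: P̄ = 6.70, Q̄ = 2562.0.
ε = (ΔQ/ΔP)(P̄/Q̄) = (-564/4.0)(6.70/2562.0).

-0.37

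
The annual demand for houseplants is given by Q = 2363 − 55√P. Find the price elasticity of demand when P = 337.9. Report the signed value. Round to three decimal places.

At P = 337.9, Q = 1351.987.
dQ/dP = −55/(2√P) = -1.496.
ε = (dQ/dP)(P/Q) = (-1.496)(337.9/1351.987).
|ε| < 1, so demand is inelastic at this price.

-0.374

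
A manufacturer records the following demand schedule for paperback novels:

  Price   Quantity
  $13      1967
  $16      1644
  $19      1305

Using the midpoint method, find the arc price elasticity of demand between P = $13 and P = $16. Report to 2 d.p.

-0.86

At P = 13, Q = 1967; at P = 16, Q = 1644.
ΔQ = -323, ΔP = 3. Midpoints: P̄ = 14.50, Q̄ = 1805.5.
ε = (ΔQ/ΔP)(P̄/Q̄) = (-323/3)(14.50/1805.5).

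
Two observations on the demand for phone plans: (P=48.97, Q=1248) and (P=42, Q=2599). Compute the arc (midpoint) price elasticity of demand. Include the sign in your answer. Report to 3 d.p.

ΔQ = 2599 − 1248 = 1351; ΔP = 42 − 48.97 = -6.97.
Midpoints: P̄ = 45.48, Q̄ = 1923.5.
ε = (ΔQ/ΔP)(P̄/Q̄) = (1351/-6.97)(45.48/1923.5).

-4.584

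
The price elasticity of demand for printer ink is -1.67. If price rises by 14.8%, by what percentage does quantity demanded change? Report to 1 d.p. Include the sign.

%ΔQ ≈ ε × %ΔP = (-1.67)(14.8%) = -24.72%.

-24.7%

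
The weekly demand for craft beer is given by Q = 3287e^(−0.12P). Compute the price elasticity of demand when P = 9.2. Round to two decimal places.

-1.10

At P = 9.2, Q = 1089.779.
dQ/dP = −0.12·3287e^(−0.12P) = −0.12Q = -130.774.
ε = (dQ/dP)(P/Q) = (-130.774)(9.2/1089.779).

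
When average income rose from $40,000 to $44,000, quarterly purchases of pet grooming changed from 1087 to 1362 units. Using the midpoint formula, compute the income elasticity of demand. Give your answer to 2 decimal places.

ΔQ = 275, ΔI = 4000. Midpoints: Ī = 42,000, Q̄ = 1224.5.
ε_I = (ΔQ/ΔI)(Ī/Q̄) = (275/4000)(42000/1224.5).
ε_I > 0, so the good is normal.

2.36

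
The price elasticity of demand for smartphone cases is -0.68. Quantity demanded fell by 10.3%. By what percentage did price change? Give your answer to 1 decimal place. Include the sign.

%ΔP ≈ %ΔQ / ε = (-10.3%)/(-0.68) = 15.15%.

15.1%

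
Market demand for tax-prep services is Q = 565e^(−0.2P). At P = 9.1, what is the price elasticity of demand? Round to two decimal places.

-1.82

At P = 9.1, Q = 91.545.
dQ/dP = −0.2·565e^(−0.2P) = −0.2Q = -18.309.
ε = (dQ/dP)(P/Q) = (-18.309)(9.1/91.545).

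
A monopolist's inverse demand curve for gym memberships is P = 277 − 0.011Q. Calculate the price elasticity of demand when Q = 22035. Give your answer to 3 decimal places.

At Q = 22035, P = 277 − 0.011(22035) = 34.62.
dP/dQ = −0.011, so dQ/dP = 1/(−0.011) = -90.909.
ε = (dQ/dP)(P/Q) = (-90.909)(34.62/22035).

-0.143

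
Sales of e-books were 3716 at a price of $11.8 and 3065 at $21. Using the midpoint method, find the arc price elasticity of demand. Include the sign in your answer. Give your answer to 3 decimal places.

-0.342

ΔQ = 3065 − 3716 = -651; ΔP = 21 − 11.8 = 9.2.
Midpoints: P̄ = 16.40, Q̄ = 3390.5.
ε = (ΔQ/ΔP)(P̄/Q̄) = (-651/9.2)(16.40/3390.5).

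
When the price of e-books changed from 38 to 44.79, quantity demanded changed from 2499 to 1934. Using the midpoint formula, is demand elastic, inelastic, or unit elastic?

Arc ε ≈ -1.554.
|ε| = 1.55 > 1.

elastic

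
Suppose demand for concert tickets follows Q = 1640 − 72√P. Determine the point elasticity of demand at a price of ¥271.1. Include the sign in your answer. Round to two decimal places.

-1.30

At P = 271.1, Q = 454.512.
dQ/dP = −72/(2√P) = -2.186.
ε = (dQ/dP)(P/Q) = (-2.186)(271.1/454.512).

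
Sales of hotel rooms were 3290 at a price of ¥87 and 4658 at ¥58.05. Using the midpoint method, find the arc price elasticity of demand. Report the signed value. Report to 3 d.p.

ΔQ = 4658 − 3290 = 1368; ΔP = 58.05 − 87 = -28.95.
Midpoints: P̄ = 72.53, Q̄ = 3974.0.
ε = (ΔQ/ΔP)(P̄/Q̄) = (1368/-28.95)(72.53/3974.0).

-0.862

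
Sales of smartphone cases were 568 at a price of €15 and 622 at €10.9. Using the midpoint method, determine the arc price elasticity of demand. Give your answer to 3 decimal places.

ΔQ = 622 − 568 = 54; ΔP = 10.9 − 15 = -4.1.
Midpoints: P̄ = 12.95, Q̄ = 595.0.
ε = (ΔQ/ΔP)(P̄/Q̄) = (54/-4.1)(12.95/595.0).

-0.287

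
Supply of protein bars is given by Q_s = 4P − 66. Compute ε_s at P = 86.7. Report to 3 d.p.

1.235

At P = 86.7, Q_s = 280.80.
dQ_s/dP = 4.
ε_s = (dQ_s/dP)(P/Q_s) = (4)(86.7/280.80).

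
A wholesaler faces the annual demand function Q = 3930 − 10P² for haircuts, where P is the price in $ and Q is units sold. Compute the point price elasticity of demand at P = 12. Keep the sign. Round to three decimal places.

-1.157

At P = 12, Q = 2490.
dQ/dP = −20P = -240.
ε = (dQ/dP)(P/Q) = (-240)(12/2490).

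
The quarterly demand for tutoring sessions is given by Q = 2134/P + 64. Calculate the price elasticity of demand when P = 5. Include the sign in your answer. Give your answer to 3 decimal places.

At P = 5, Q = 490.800.
dQ/dP = −2134/P² = -85.360.
ε = (dQ/dP)(P/Q) = (-85.360)(5/490.800).
|ε| < 1, so demand is inelastic at this price.

-0.870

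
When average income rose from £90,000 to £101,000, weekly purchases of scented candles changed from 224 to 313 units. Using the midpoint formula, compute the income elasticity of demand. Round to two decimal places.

2.88

ΔQ = 89, ΔI = 11000. Midpoints: Ī = 95,500, Q̄ = 268.5.
ε_I = (ΔQ/ΔI)(Ī/Q̄) = (89/11000)(95500/268.5).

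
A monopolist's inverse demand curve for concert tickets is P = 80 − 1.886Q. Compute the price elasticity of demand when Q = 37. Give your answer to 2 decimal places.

At Q = 37, P = 80 − 1.886(37) = 10.22.
dP/dQ = −1.886, so dQ/dP = 1/(−1.886) = -0.530.
ε = (dQ/dP)(P/Q) = (-0.530)(10.22/37).

-0.15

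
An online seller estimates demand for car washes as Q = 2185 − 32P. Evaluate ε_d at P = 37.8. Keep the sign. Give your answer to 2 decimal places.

At P = 37.8, Q = 975.400.
dQ/dP = −32.
ε = (dQ/dP)(P/Q) = (-32)(37.8/975.400).

-1.24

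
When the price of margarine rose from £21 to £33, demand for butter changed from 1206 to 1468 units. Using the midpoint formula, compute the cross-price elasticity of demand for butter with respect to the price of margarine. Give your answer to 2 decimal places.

ΔQ_x = 1468 − 1206 = 262; ΔP_y = 33 − 21 = 12.
Midpoints: P̄_y = 27.00, Q̄_x = 1337.0.
ε_xy = (ΔQ_x/ΔP_y)(P̄_y/Q̄_x) = (262/12)(27.00/1337.0).

0.44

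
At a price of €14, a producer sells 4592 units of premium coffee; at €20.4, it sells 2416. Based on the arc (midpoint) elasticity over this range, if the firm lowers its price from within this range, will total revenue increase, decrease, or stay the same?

increase

Arc ε = (-2176/6.4)(17.20/3504.0) ≈ -1.669.
|ε| = 1.67 > 1, so demand is elastic. A price cut therefore raises total revenue.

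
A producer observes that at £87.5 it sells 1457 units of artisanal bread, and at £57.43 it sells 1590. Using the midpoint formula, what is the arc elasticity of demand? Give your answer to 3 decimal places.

ΔQ = 1590 − 1457 = 133; ΔP = 57.43 − 87.5 = -30.07.
Midpoints: P̄ = 72.47, Q̄ = 1523.5.
ε = (ΔQ/ΔP)(P̄/Q̄) = (133/-30.07)(72.47/1523.5).

-0.210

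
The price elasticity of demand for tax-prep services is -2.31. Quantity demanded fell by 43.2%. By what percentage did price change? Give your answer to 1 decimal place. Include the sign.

18.7%

%ΔP ≈ %ΔQ / ε = (-43.2%)/(-2.31) = 18.70%.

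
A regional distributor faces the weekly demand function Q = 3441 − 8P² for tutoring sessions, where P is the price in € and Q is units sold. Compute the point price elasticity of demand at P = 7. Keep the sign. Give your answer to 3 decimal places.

At P = 7, Q = 3049.
dQ/dP = −16P = -112.
ε = (dQ/dP)(P/Q) = (-112)(7/3049).
|ε| < 1, so demand is inelastic at this price.

-0.257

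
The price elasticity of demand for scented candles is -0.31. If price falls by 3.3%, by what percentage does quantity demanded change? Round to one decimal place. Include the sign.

%ΔQ ≈ ε × %ΔP = (-0.31)(-3.3%) = 1.02%.

1.0%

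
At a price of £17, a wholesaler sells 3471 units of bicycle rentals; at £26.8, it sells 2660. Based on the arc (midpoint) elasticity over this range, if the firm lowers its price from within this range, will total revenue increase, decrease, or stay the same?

decrease

Arc ε = (-811/9.8)(21.90/3065.5) ≈ -0.591.
|ε| = 0.59 < 1, so demand is inelastic. A price cut therefore reduces total revenue.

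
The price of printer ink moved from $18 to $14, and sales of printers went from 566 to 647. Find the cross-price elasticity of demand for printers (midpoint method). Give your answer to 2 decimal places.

-0.53

ΔQ_x = 647 − 566 = 81; ΔP_y = 14 − 18 = -4.
Midpoints: P̄_y = 16.00, Q̄_x = 606.5.
ε_xy = (ΔQ_x/ΔP_y)(P̄_y/Q̄_x) = (81/-4)(16.00/606.5).
ε_xy < 0, so the goods are complements.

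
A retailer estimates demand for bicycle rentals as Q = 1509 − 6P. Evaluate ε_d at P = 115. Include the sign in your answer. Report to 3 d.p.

-0.842

At P = 115, Q = 819.
dQ/dP = −6.
ε = (dQ/dP)(P/Q) = (-6)(115/819).
|ε| < 1, so demand is inelastic at this price.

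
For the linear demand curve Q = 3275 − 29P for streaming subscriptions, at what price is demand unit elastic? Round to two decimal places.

For linear demand Q = a − bP, ε = −bP/(a − bP). |ε| = 1 when bP = a − bP, i.e. P = a/(2b).
P = 3275/(2·29) = 3275/58 = 56.4655.

56.47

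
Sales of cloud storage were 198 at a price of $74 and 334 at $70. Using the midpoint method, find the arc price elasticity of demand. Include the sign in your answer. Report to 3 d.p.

ΔQ = 334 − 198 = 136; ΔP = 70 − 74 = -4.
Midpoints: P̄ = 72.00, Q̄ = 266.0.
ε = (ΔQ/ΔP)(P̄/Q̄) = (136/-4)(72.00/266.0).

-9.203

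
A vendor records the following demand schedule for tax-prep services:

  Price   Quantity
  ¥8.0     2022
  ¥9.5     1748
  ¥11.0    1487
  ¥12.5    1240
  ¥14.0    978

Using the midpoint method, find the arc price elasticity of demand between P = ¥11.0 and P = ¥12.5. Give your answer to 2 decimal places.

At P = 11.0, Q = 1487; at P = 12.5, Q = 1240.
ΔQ = -247, ΔP = 1.5. Midpoints: P̄ = 11.75, Q̄ = 1363.5.
ε = (ΔQ/ΔP)(P̄/Q̄) = (-247/1.5)(11.75/1363.5).

-1.42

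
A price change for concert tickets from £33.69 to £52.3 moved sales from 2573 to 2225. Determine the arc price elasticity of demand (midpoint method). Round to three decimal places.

-0.335

ΔQ = 2225 − 2573 = -348; ΔP = 52.3 − 33.69 = 18.61.
Midpoints: P̄ = 42.99, Q̄ = 2399.0.
ε = (ΔQ/ΔP)(P̄/Q̄) = (-348/18.61)(42.99/2399.0).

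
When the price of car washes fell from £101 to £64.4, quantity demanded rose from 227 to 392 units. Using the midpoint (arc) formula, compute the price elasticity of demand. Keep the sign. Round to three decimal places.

-1.205

ΔQ = 392 − 227 = 165; ΔP = 64.4 − 101 = -36.6.
Midpoints: P̄ = 82.70, Q̄ = 309.5.
ε = (ΔQ/ΔP)(P̄/Q̄) = (165/-36.6)(82.70/309.5).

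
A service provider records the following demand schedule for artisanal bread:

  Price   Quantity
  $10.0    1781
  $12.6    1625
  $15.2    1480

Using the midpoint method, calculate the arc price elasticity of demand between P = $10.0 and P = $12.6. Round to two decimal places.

-0.40

At P = 10.0, Q = 1781; at P = 12.6, Q = 1625.
ΔQ = -156, ΔP = 2.6. Midpoints: P̄ = 11.30, Q̄ = 1703.0.
ε = (ΔQ/ΔP)(P̄/Q̄) = (-156/2.6)(11.30/1703.0).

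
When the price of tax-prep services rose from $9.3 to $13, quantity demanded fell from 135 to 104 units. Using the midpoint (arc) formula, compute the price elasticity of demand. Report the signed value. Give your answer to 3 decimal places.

-0.782

ΔQ = 104 − 135 = -31; ΔP = 13 − 9.3 = 3.7.
Midpoints: P̄ = 11.15, Q̄ = 119.5.
ε = (ΔQ/ΔP)(P̄/Q̄) = (-31/3.7)(11.15/119.5).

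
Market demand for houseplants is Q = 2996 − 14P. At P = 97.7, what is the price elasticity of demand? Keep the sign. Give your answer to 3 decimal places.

-0.840

At P = 97.7, Q = 1628.200.
dQ/dP = −14.
ε = (dQ/dP)(P/Q) = (-14)(97.7/1628.200).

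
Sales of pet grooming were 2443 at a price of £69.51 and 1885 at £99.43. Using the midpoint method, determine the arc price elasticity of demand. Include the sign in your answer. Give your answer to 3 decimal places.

-0.728

ΔQ = 1885 − 2443 = -558; ΔP = 99.43 − 69.51 = 29.92.
Midpoints: P̄ = 84.47, Q̄ = 2164.0.
ε = (ΔQ/ΔP)(P̄/Q̄) = (-558/29.92)(84.47/2164.0).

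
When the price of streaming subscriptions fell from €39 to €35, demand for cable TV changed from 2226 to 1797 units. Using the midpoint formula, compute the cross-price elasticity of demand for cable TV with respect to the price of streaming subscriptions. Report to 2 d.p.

1.97

ΔQ_x = 1797 − 2226 = -429; ΔP_y = 35 − 39 = -4.
Midpoints: P̄_y = 37.00, Q̄_x = 2011.5.
ε_xy = (ΔQ_x/ΔP_y)(P̄_y/Q̄_x) = (-429/-4)(37.00/2011.5).
ε_xy > 0, so the goods are substitutes.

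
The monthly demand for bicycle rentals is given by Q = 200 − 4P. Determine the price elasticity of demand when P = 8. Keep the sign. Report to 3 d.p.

-0.190

At P = 8, Q = 168.
dQ/dP = −4.
ε = (dQ/dP)(P/Q) = (-4)(8/168).
|ε| < 1, so demand is inelastic at this price.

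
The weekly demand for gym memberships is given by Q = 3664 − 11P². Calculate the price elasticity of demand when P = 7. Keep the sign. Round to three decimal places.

-0.345

At P = 7, Q = 3125.
dQ/dP = −22P = -154.
ε = (dQ/dP)(P/Q) = (-154)(7/3125).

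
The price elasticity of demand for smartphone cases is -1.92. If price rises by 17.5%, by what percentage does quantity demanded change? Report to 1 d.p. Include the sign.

%ΔQ ≈ ε × %ΔP = (-1.92)(17.5%) = -33.60%.

-33.6%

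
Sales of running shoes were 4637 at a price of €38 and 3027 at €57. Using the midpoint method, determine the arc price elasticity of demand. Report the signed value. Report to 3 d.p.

-1.050

ΔQ = 3027 − 4637 = -1610; ΔP = 57 − 38 = 19.
Midpoints: P̄ = 47.50, Q̄ = 3832.0.
ε = (ΔQ/ΔP)(P̄/Q̄) = (-1610/19)(47.50/3832.0).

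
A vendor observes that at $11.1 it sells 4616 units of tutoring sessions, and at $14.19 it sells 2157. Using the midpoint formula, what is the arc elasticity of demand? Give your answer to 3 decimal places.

ΔQ = 2157 − 4616 = -2459; ΔP = 14.19 − 11.1 = 3.09.
Midpoints: P̄ = 12.64, Q̄ = 3386.5.
ε = (ΔQ/ΔP)(P̄/Q̄) = (-2459/3.09)(12.64/3386.5).

-2.971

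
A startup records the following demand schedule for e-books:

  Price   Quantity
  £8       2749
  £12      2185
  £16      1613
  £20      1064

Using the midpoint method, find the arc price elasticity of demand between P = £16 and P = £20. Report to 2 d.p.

-1.85

At P = 16, Q = 1613; at P = 20, Q = 1064.
ΔQ = -549, ΔP = 4. Midpoints: P̄ = 18.00, Q̄ = 1338.5.
ε = (ΔQ/ΔP)(P̄/Q̄) = (-549/4)(18.00/1338.5).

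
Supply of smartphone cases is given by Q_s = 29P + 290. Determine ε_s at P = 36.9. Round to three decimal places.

0.787

At P = 36.9, Q_s = 1360.10.
dQ_s/dP = 29.
ε_s = (dQ_s/dP)(P/Q_s) = (29)(36.9/1360.10).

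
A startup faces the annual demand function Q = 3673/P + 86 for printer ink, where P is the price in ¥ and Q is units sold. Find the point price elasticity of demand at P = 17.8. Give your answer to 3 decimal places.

At P = 17.8, Q = 292.348.
dQ/dP = −3673/P² = -11.593.
ε = (dQ/dP)(P/Q) = (-11.593)(17.8/292.348).

-0.706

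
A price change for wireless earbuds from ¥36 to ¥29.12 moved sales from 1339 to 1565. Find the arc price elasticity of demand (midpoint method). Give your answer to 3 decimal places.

-0.737

ΔQ = 1565 − 1339 = 226; ΔP = 29.12 − 36 = -6.88.
Midpoints: P̄ = 32.56, Q̄ = 1452.0.
ε = (ΔQ/ΔP)(P̄/Q̄) = (226/-6.88)(32.56/1452.0).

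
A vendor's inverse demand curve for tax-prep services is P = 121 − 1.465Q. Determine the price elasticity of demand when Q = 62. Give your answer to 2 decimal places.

-0.33

At Q = 62, P = 121 − 1.465(62) = 30.17.
dP/dQ = −1.465, so dQ/dP = 1/(−1.465) = -0.683.
ε = (dQ/dP)(P/Q) = (-0.683)(30.17/62).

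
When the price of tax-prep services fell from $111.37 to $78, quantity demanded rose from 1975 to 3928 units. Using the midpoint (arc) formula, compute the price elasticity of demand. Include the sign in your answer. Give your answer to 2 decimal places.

ΔQ = 3928 − 1975 = 1953; ΔP = 78 − 111.37 = -33.37.
Midpoints: P̄ = 94.69, Q̄ = 2951.5.
ε = (ΔQ/ΔP)(P̄/Q̄) = (1953/-33.37)(94.69/2951.5).

-1.88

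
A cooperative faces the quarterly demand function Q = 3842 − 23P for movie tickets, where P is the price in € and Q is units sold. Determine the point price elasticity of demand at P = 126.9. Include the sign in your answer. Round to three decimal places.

-3.161

At P = 126.9, Q = 923.300.
dQ/dP = −23.
ε = (dQ/dP)(P/Q) = (-23)(126.9/923.300).
|ε| > 1, so demand is elastic at this price.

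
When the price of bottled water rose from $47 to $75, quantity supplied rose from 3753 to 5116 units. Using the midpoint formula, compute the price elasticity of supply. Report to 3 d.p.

0.670

ΔQ = 5116 − 3753 = 1363; ΔP = 75 − 47 = 28.
Midpoints: P̄ = 61.00, Q̄ = 4434.5.
ε_s = (ΔQ/ΔP)(P̄/Q̄) = (1363/28)(61.00/4434.5).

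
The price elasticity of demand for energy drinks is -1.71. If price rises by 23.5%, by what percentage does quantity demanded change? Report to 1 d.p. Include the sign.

%ΔQ ≈ ε × %ΔP = (-1.71)(23.5%) = -40.19%.

-40.2%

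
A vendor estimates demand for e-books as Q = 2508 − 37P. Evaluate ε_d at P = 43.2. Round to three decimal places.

At P = 43.2, Q = 909.600.
dQ/dP = −37.
ε = (dQ/dP)(P/Q) = (-37)(43.2/909.600).
|ε| > 1, so demand is elastic at this price.

-1.757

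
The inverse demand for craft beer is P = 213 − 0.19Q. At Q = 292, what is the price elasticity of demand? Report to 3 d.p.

-2.839

At Q = 292, P = 213 − 0.19(292) = 157.52.
dP/dQ = −0.19, so dQ/dP = 1/(−0.19) = -5.263.
ε = (dQ/dP)(P/Q) = (-5.263)(157.52/292).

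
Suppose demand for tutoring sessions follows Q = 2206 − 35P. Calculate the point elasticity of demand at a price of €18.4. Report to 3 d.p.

At P = 18.4, Q = 1562.
dQ/dP = −35.
ε = (dQ/dP)(P/Q) = (-35)(18.4/1562).

-0.412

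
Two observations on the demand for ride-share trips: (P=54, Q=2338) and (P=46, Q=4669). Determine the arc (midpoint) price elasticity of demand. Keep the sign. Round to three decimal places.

ΔQ = 4669 − 2338 = 2331; ΔP = 46 − 54 = -8.
Midpoints: P̄ = 50.00, Q̄ = 3503.5.
ε = (ΔQ/ΔP)(P̄/Q̄) = (2331/-8)(50.00/3503.5).

-4.158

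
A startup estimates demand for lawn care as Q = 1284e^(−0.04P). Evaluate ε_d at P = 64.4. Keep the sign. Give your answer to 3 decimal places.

-2.576

At P = 64.4, Q = 97.684.
dQ/dP = −0.04·1284e^(−0.04P) = −0.04Q = -3.907.
ε = (dQ/dP)(P/Q) = (-3.907)(64.4/97.684).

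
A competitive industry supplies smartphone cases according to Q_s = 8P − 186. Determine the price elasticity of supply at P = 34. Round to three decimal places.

3.163

At P = 34, Q_s = 86.
dQ_s/dP = 8.
ε_s = (dQ_s/dP)(P/Q_s) = (8)(34/86).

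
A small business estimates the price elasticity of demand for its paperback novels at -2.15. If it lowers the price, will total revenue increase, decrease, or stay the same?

increase

|ε| = 2.15 > 1, so demand is elastic. A price cut therefore raises total revenue.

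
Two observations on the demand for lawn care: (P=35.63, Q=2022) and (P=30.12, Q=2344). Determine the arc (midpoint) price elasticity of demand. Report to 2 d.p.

-0.88

ΔQ = 2344 − 2022 = 322; ΔP = 30.12 − 35.63 = -5.51.
Midpoints: P̄ = 32.88, Q̄ = 2183.0.
ε = (ΔQ/ΔP)(P̄/Q̄) = (322/-5.51)(32.88/2183.0).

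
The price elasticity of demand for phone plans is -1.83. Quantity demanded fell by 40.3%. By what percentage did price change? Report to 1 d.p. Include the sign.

%ΔP ≈ %ΔQ / ε = (-40.3%)/(-1.83) = 22.02%.

22.0%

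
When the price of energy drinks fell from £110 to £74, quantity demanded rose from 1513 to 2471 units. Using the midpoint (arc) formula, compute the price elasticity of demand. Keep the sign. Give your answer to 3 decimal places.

ΔQ = 2471 − 1513 = 958; ΔP = 74 − 110 = -36.
Midpoints: P̄ = 92.00, Q̄ = 1992.0.
ε = (ΔQ/ΔP)(P̄/Q̄) = (958/-36)(92.00/1992.0).

-1.229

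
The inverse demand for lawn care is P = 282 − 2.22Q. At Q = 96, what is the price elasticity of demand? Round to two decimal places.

-0.32

At Q = 96, P = 282 − 2.22(96) = 68.88.
dP/dQ = −2.22, so dQ/dP = 1/(−2.22) = -0.450.
ε = (dQ/dP)(P/Q) = (-0.450)(68.88/96).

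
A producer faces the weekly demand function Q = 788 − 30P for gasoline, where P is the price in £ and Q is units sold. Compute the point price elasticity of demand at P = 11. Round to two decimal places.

-0.72

At P = 11, Q = 458.
dQ/dP = −30.
ε = (dQ/dP)(P/Q) = (-30)(11/458).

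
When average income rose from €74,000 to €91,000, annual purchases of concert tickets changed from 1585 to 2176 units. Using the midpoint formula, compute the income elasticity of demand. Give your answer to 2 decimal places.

1.53

ΔQ = 591, ΔI = 17000. Midpoints: Ī = 82,500, Q̄ = 1880.5.
ε_I = (ΔQ/ΔI)(Ī/Q̄) = (591/17000)(82500/1880.5).
ε_I > 0, so the good is normal.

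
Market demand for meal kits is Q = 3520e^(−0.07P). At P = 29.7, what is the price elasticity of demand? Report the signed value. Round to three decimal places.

-2.079

At P = 29.7, Q = 440.194.
dQ/dP = −0.07·3520e^(−0.07P) = −0.07Q = -30.814.
ε = (dQ/dP)(P/Q) = (-30.814)(29.7/440.194).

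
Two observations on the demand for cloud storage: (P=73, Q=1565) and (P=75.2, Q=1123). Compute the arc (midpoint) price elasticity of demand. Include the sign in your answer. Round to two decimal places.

ΔQ = 1123 − 1565 = -442; ΔP = 75.2 − 73 = 2.2.
Midpoints: P̄ = 74.10, Q̄ = 1344.0.
ε = (ΔQ/ΔP)(P̄/Q̄) = (-442/2.2)(74.10/1344.0).

-11.08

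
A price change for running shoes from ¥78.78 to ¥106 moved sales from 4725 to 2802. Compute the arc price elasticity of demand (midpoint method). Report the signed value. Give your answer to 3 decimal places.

ΔQ = 2802 − 4725 = -1923; ΔP = 106 − 78.78 = 27.22.
Midpoints: P̄ = 92.39, Q̄ = 3763.5.
ε = (ΔQ/ΔP)(P̄/Q̄) = (-1923/27.22)(92.39/3763.5).

-1.734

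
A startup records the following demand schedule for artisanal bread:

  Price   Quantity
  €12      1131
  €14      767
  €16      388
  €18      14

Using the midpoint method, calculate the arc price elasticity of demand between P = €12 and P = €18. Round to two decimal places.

-4.88

At P = 12, Q = 1131; at P = 18, Q = 14.
ΔQ = -1117, ΔP = 6. Midpoints: P̄ = 15.00, Q̄ = 572.5.
ε = (ΔQ/ΔP)(P̄/Q̄) = (-1117/6)(15.00/572.5).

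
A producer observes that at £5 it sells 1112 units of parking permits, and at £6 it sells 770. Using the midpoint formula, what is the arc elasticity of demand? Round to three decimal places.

ΔQ = 770 − 1112 = -342; ΔP = 6 − 5 = 1.
Midpoints: P̄ = 5.50, Q̄ = 941.0.
ε = (ΔQ/ΔP)(P̄/Q̄) = (-342/1)(5.50/941.0).

-1.999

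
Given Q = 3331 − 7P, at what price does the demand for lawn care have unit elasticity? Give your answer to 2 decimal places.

237.93

For linear demand Q = a − bP, ε = −bP/(a − bP). |ε| = 1 when bP = a − bP, i.e. P = a/(2b).
P = 3331/(2·7) = 3331/14 = 237.9286.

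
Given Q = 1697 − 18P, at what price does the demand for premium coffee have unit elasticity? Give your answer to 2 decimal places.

For linear demand Q = a − bP, ε = −bP/(a − bP). |ε| = 1 when bP = a − bP, i.e. P = a/(2b).
P = 1697/(2·18) = 1697/36 = 47.1389.

47.14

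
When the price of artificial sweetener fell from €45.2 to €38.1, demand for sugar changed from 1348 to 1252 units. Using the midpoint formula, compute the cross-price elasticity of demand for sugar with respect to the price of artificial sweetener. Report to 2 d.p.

ΔQ_x = 1252 − 1348 = -96; ΔP_y = 38.1 − 45.2 = -7.1.
Midpoints: P̄_y = 41.65, Q̄_x = 1300.0.
ε_xy = (ΔQ_x/ΔP_y)(P̄_y/Q̄_x) = (-96/-7.1)(41.65/1300.0).
ε_xy > 0, so the goods are substitutes.

0.43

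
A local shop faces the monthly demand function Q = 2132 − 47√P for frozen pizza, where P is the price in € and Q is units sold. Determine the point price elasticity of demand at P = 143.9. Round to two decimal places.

At P = 143.9, Q = 1568.196.
dQ/dP = −47/(2√P) = -1.959.
ε = (dQ/dP)(P/Q) = (-1.959)(143.9/1568.196).

-0.18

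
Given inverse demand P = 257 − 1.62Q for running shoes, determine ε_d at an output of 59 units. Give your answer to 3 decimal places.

-1.689

At Q = 59, P = 257 − 1.62(59) = 161.42.
dP/dQ = −1.62, so dQ/dP = 1/(−1.62) = -0.617.
ε = (dQ/dP)(P/Q) = (-0.617)(161.42/59).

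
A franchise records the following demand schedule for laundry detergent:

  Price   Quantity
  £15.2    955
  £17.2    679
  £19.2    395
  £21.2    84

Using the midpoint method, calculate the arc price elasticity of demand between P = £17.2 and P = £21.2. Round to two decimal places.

At P = 17.2, Q = 679; at P = 21.2, Q = 84.
ΔQ = -595, ΔP = 4.0. Midpoints: P̄ = 19.20, Q̄ = 381.5.
ε = (ΔQ/ΔP)(P̄/Q̄) = (-595/4.0)(19.20/381.5).

-7.49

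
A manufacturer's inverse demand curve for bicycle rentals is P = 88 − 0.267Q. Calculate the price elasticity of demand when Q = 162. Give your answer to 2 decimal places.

At Q = 162, P = 88 − 0.267(162) = 44.75.
dP/dQ = −0.267, so dQ/dP = 1/(−0.267) = -3.745.
ε = (dQ/dP)(P/Q) = (-3.745)(44.75/162).

-1.03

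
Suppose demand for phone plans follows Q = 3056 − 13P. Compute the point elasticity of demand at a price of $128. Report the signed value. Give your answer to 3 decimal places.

At P = 128, Q = 1392.
dQ/dP = −13.
ε = (dQ/dP)(P/Q) = (-13)(128/1392).

-1.195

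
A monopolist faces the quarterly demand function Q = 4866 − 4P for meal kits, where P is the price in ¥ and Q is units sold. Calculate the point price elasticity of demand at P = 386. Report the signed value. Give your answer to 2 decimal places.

At P = 386, Q = 3322.
dQ/dP = −4.
ε = (dQ/dP)(P/Q) = (-4)(386/3322).
|ε| < 1, so demand is inelastic at this price.

-0.46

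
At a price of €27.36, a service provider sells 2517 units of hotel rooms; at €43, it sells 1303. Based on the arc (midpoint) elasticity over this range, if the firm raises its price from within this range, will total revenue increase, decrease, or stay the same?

Arc ε = (-1214/15.64)(35.18/1910.0) ≈ -1.430.
|ε| = 1.43 > 1, so demand is elastic. A price rise therefore reduces total revenue.

decrease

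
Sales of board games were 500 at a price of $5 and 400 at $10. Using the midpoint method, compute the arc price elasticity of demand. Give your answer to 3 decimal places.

ΔQ = 400 − 500 = -100; ΔP = 10 − 5 = 5.
Midpoints: P̄ = 7.50, Q̄ = 450.0.
ε = (ΔQ/ΔP)(P̄/Q̄) = (-100/5)(7.50/450.0).

-0.333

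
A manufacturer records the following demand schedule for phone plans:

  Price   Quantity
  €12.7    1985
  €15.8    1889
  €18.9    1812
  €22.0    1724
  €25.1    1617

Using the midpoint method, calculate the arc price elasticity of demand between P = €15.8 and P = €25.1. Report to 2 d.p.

At P = 15.8, Q = 1889; at P = 25.1, Q = 1617.
ΔQ = -272, ΔP = 9.3. Midpoints: P̄ = 20.45, Q̄ = 1753.0.
ε = (ΔQ/ΔP)(P̄/Q̄) = (-272/9.3)(20.45/1753.0).

-0.34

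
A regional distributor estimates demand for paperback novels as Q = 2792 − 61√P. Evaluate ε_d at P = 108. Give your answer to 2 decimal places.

At P = 108, Q = 2158.069.
dQ/dP = −61/(2√P) = -2.935.
ε = (dQ/dP)(P/Q) = (-2.935)(108/2158.069).
|ε| < 1, so demand is inelastic at this price.

-0.15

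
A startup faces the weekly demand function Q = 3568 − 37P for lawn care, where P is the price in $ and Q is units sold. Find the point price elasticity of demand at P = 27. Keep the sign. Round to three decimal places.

-0.389

At P = 27, Q = 2569.
dQ/dP = −37.
ε = (dQ/dP)(P/Q) = (-37)(27/2569).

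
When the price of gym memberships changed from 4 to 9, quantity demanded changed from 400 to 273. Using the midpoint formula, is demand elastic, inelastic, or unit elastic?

inelastic

Arc ε ≈ -0.491.
|ε| = 0.49 < 1.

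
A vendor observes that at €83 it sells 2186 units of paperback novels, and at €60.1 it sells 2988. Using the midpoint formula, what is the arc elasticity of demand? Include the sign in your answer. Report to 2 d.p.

-0.97

ΔQ = 2988 − 2186 = 802; ΔP = 60.1 − 83 = -22.9.
Midpoints: P̄ = 71.55, Q̄ = 2587.0.
ε = (ΔQ/ΔP)(P̄/Q̄) = (802/-22.9)(71.55/2587.0).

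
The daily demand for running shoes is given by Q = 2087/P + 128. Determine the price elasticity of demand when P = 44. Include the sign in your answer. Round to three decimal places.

-0.270

At P = 44, Q = 175.432.
dQ/dP = −2087/P² = -1.078.
ε = (dQ/dP)(P/Q) = (-1.078)(44/175.432).
|ε| < 1, so demand is inelastic at this price.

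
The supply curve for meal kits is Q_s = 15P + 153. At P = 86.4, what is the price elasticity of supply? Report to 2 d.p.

0.89

At P = 86.4, Q_s = 1449.
dQ_s/dP = 15.
ε_s = (dQ_s/dP)(P/Q_s) = (15)(86.4/1449).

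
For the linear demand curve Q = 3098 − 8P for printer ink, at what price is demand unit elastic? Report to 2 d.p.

For linear demand Q = a − bP, ε = −bP/(a − bP). |ε| = 1 when bP = a − bP, i.e. P = a/(2b).
P = 3098/(2·8) = 3098/16 = 193.6250.

193.63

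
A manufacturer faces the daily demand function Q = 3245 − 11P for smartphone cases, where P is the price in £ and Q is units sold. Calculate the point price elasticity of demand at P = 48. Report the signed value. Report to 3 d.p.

At P = 48, Q = 2717.
dQ/dP = −11.
ε = (dQ/dP)(P/Q) = (-11)(48/2717).

-0.194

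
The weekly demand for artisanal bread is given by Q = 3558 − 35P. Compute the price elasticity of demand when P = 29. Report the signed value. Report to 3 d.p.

At P = 29, Q = 2543.
dQ/dP = −35.
ε = (dQ/dP)(P/Q) = (-35)(29/2543).

-0.399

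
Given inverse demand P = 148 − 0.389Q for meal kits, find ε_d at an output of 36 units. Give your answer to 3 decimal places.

At Q = 36, P = 148 − 0.389(36) = 134.00.
dP/dQ = −0.389, so dQ/dP = 1/(−0.389) = -2.571.
ε = (dQ/dP)(P/Q) = (-2.571)(134.00/36).

-9.568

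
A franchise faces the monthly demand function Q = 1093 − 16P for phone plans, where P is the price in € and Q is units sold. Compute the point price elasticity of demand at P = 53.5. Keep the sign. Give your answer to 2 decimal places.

-3.61

At P = 53.5, Q = 237.
dQ/dP = −16.
ε = (dQ/dP)(P/Q) = (-16)(53.5/237).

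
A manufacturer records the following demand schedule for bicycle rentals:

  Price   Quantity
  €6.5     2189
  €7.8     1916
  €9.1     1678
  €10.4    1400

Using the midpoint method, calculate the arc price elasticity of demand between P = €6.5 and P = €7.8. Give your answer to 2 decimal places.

-0.73

At P = 6.5, Q = 2189; at P = 7.8, Q = 1916.
ΔQ = -273, ΔP = 1.3. Midpoints: P̄ = 7.15, Q̄ = 2052.5.
ε = (ΔQ/ΔP)(P̄/Q̄) = (-273/1.3)(7.15/2052.5).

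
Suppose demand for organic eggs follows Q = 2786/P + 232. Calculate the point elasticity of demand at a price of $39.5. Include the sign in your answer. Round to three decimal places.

-0.233

At P = 39.5, Q = 302.532.
dQ/dP = −2786/P² = -1.786.
ε = (dQ/dP)(P/Q) = (-1.786)(39.5/302.532).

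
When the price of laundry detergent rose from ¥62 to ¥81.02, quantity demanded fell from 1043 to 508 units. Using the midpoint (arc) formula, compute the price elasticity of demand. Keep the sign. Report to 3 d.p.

-2.594

ΔQ = 508 − 1043 = -535; ΔP = 81.02 − 62 = 19.02.
Midpoints: P̄ = 71.51, Q̄ = 775.5.
ε = (ΔQ/ΔP)(P̄/Q̄) = (-535/19.02)(71.51/775.5).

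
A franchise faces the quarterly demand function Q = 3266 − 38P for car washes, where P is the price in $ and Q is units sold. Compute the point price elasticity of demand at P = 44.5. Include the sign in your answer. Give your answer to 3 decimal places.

At P = 44.5, Q = 1575.
dQ/dP = −38.
ε = (dQ/dP)(P/Q) = (-38)(44.5/1575).

-1.074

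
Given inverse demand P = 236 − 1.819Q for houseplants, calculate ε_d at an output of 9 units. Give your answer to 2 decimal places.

At Q = 9, P = 236 − 1.819(9) = 219.63.
dP/dQ = −1.819, so dQ/dP = 1/(−1.819) = -0.550.
ε = (dQ/dP)(P/Q) = (-0.550)(219.63/9).

-13.42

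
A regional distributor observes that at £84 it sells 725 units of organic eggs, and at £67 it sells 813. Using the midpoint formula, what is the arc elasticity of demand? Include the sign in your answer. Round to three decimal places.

-0.508

ΔQ = 813 − 725 = 88; ΔP = 67 − 84 = -17.
Midpoints: P̄ = 75.50, Q̄ = 769.0.
ε = (ΔQ/ΔP)(P̄/Q̄) = (88/-17)(75.50/769.0).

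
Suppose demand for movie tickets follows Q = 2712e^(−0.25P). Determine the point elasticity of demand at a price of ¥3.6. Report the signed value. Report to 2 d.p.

-0.90

At P = 3.6, Q = 1102.617.
dQ/dP = −0.25·2712e^(−0.25P) = −0.25Q = -275.654.
ε = (dQ/dP)(P/Q) = (-275.654)(3.6/1102.617).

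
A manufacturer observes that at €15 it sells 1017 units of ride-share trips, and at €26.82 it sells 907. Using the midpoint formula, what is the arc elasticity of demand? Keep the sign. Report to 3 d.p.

-0.202

ΔQ = 907 − 1017 = -110; ΔP = 26.82 − 15 = 11.82.
Midpoints: P̄ = 20.91, Q̄ = 962.0.
ε = (ΔQ/ΔP)(P̄/Q̄) = (-110/11.82)(20.91/962.0).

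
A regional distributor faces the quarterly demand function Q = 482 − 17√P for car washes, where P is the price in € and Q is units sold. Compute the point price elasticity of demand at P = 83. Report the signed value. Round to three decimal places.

-0.237

At P = 83, Q = 327.123.
dQ/dP = −17/(2√P) = -0.933.
ε = (dQ/dP)(P/Q) = (-0.933)(83/327.123).
|ε| < 1, so demand is inelastic at this price.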